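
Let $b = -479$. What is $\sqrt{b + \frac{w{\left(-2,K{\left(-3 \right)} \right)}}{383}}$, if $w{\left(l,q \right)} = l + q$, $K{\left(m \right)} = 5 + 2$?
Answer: $\frac{2 i \sqrt{17565529}}{383} \approx 21.886 i$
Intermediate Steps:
$K{\left(m \right)} = 7$
$\sqrt{b + \frac{w{\left(-2,K{\left(-3 \right)} \right)}}{383}} = \sqrt{-479 + \frac{-2 + 7}{383}} = \sqrt{-479 + 5 \cdot \frac{1}{383}} = \sqrt{-479 + \frac{5}{383}} = \sqrt{- \frac{183452}{383}} = \frac{2 i \sqrt{17565529}}{383}$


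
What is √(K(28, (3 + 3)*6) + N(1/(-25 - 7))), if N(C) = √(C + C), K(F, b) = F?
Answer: √(112 + I)/2 ≈ 5.2916 + 0.023623*I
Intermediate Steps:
N(C) = √2*√C (N(C) = √(2*C) = √2*√C)
√(K(28, (3 + 3)*6) + N(1/(-25 - 7))) = √(28 + √2*√(1/(-25 - 7))) = √(28 + √2*√(1/(-32))) = √(28 + √2*√(-1/32)) = √(28 + √2*(I*√2/8)) = √(28 + I/4)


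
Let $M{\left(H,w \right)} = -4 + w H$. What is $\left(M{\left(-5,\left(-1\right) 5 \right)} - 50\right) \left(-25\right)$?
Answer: $725$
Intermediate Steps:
$M{\left(H,w \right)} = -4 + H w$
$\left(M{\left(-5,\left(-1\right) 5 \right)} - 50\right) \left(-25\right) = \left(\left(-4 - 5 \left(\left(-1\right) 5\right)\right) - 50\right) \left(-25\right) = \left(\left(-4 - -25\right) - 50\right) \left(-25\right) = \left(\left(-4 + 25\right) - 50\right) \left(-25\right) = \left(21 - 50\right) \left(-25\right) = \left(-29\right) \left(-25\right) = 725$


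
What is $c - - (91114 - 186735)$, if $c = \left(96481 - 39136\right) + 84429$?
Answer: $46153$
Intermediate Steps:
$c = 141774$ ($c = 57345 + 84429 = 141774$)
$c - - (91114 - 186735) = 141774 - - (91114 - 186735) = 141774 - \left(-1\right) \left(-95621\right) = 141774 - 95621 = 46153$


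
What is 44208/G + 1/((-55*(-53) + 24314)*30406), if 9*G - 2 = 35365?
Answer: 109802721763565/9760407518486 ≈ 11.250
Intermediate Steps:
G = 11789/3 (G = 2/9 + (1/9)*35365 = 2/9 + 35365/9 = 11789/3 ≈ 3929.7)
44208/G + 1/((-55*(-53) + 24314)*30406) = 44208/(11789/3) + 1/((-55*(-53) + 24314)*30406) = 44208*(3/11789) + (1/30406)/(2915 + 24314) = 132624/11789 + (1/30406)/27229 = 132624/11789 + (1/27229)*(1/30406) = 132624/11789 + 1/827924974 = 109802721763565/9760407518486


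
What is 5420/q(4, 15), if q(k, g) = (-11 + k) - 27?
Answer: -2710/17 ≈ -159.41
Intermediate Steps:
q(k, g) = -38 + k
5420/q(4, 15) = 5420/(-38 + 4) = 5420/(-34) = 5420*(-1/34) = -2710/17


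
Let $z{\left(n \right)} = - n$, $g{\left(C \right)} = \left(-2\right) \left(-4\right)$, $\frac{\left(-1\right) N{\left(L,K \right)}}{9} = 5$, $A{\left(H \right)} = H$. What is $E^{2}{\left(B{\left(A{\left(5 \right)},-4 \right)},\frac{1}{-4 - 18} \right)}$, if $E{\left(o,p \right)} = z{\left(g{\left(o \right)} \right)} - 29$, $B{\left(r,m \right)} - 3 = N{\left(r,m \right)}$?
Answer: $1369$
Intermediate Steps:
$N{\left(L,K \right)} = -45$ ($N{\left(L,K \right)} = \left(-9\right) 5 = -45$)
$g{\left(C \right)} = 8$
$B{\left(r,m \right)} = -42$ ($B{\left(r,m \right)} = 3 - 45 = -42$)
$E{\left(o,p \right)} = -37$ ($E{\left(o,p \right)} = \left(-1\right) 8 - 29 = -8 - 29 = -37$)
$E^{2}{\left(B{\left(A{\left(5 \right)},-4 \right)},\frac{1}{-4 - 18} \right)} = \left(-37\right)^{2} = 1369$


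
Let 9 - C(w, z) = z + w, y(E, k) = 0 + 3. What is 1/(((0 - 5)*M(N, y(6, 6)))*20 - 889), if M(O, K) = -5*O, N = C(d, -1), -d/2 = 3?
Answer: 1/7111 ≈ 0.00014063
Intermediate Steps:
d = -6 (d = -2*3 = -6)
y(E, k) = 3
C(w, z) = 9 - w - z (C(w, z) = 9 - (z + w) = 9 - (w + z) = 9 + (-w - z) = 9 - w - z)
N = 16 (N = 9 - 1*(-6) - 1*(-1) = 9 + 6 + 1 = 16)
1/(((0 - 5)*M(N, y(6, 6)))*20 - 889) = 1/(((0 - 5)*(-5*16))*20 - 889) = 1/(-5*(-80)*20 - 889) = 1/(400*20 - 889) = 1/(8000 - 889) = 1/7111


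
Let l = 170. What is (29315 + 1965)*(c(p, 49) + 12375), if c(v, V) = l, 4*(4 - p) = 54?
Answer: 392407600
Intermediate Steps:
p = -19/2 (p = 4 - ¼*54 = 4 - 27/2 = -19/2 ≈ -9.5000)
c(v, V) = 170
(29315 + 1965)*(c(p, 49) + 12375) = (29315 + 1965)*(170 + 12375) = 31280*12545 = 392407600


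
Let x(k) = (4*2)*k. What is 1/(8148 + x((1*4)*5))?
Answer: 1/8308 ≈ 0.00012037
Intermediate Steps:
x(k) = 8*k
1/(8148 + x((1*4)*5)) = 1/(8148 + 8*((1*4)*5)) = 1/(8148 + 8*(4*5)) = 1/(8148 + 8*20) = 1/(8148 + 160) = 1/8308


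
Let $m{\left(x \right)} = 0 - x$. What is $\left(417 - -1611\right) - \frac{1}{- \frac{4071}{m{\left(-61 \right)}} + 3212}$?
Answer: $\frac{389094047}{191861} \approx 2028.0$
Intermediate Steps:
$m{\left(x \right)} = - x$
$\left(417 - -1611\right) - \frac{1}{- \frac{4071}{m{\left(-61 \right)}} + 3212} = \left(417 - -1611\right) - \frac{1}{- \frac{4071}{\left(-1\right) \left(-61\right)} + 3212} = \left(417 + 1611\right) - \frac{1}{- \frac{4071}{61} + 3212} = 2028 - \frac{1}{\left(-4071\right) \frac{1}{61} + 3212} = 2028 - \frac{1}{- \frac{4071}{61} + 3212} = 2028 - \frac{1}{\frac{191861}{61}} = 2028 - \frac{61}{191861} = \frac{389094047}{191861}$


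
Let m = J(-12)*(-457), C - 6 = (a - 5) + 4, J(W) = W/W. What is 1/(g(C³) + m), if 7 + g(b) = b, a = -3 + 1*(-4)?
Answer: -1/472 ≈ -0.0021186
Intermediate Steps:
J(W) = 1
a = -7 (a = -3 - 4 = -7)
C = -2 (C = 6 + ((-7 - 5) + 4) = 6 + (-12 + 4) = 6 - 8 = -2)
g(b) = -7 + b
m = -457 (m = 1*(-457) = -457)
1/(g(C³) + m) = 1/((-7 + (-2)³) - 457) = 1/((-7 - 8) - 457) = 1/(-15 - 457) = 1/(-472) = -1/472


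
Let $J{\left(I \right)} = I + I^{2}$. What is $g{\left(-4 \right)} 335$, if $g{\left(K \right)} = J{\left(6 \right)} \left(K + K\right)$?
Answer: $-112560$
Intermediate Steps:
$g{\left(K \right)} = 84 K$ ($g{\left(K \right)} = 6 \left(1 + 6\right) \left(K + K\right) = 6 \cdot 7 \cdot 2 K = 42 \cdot 2 K = 84 K$)
$g{\left(-4 \right)} 335 = 84 \left(-4\right) 335 = \left(-336\right) 335 = -112560$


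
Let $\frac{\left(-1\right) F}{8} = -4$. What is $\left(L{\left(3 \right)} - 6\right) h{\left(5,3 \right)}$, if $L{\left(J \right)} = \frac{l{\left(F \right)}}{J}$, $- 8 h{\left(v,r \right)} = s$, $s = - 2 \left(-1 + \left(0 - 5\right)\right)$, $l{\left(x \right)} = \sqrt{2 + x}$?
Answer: $9 - \frac{\sqrt{34}}{2} \approx 6.0845$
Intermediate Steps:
$F = 32$ ($F = \left(-8\right) \left(-4\right) = 32$)
$s = 12$ ($s = - 2 \left(-1 - 5\right) = \left(-2\right) \left(-6\right) = 12$)
$h{\left(v,r \right)} = - \frac{3}{2}$ ($h{\left(v,r \right)} = \left(- \frac{1}{8}\right) 12 = - \frac{3}{2}$)
$L{\left(J \right)} = \frac{\sqrt{34}}{J}$ ($L{\left(J \right)} = \frac{\sqrt{2 + 32}}{J} = \frac{\sqrt{34}}{J}$)
$\left(L{\left(3 \right)} - 6\right) h{\left(5,3 \right)} = \left(\frac{\sqrt{34}}{3} - 6\right) \left(- \frac{3}{2}\right) = \left(-6 + \frac{\sqrt{34}}{3}\right) \left(- \frac{3}{2}\right) = 9 - \frac{\sqrt{34}}{2}$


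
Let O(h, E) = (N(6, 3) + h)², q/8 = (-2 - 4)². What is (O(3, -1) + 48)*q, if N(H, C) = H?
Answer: 37152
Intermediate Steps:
q = 288 (q = 8*(-2 - 4)² = 8*(-6)² = 8*36 = 288)
O(h, E) = (6 + h)²
(O(3, -1) + 48)*q = ((6 + 3)² + 48)*288 = (9² + 48)*288 = (81 + 48)*288 = 129*288 = 37152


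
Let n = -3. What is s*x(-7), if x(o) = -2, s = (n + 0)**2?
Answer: -18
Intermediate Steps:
s = 9 (s = (-3 + 0)**2 = (-3)**2 = 9)
s*x(-7) = 9*(-2) = -18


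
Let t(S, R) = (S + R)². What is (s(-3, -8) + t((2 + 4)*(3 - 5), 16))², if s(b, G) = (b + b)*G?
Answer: 4096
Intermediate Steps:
t(S, R) = (R + S)²
s(b, G) = 2*G*b (s(b, G) = (2*b)*G = 2*G*b)
(s(-3, -8) + t((2 + 4)*(3 - 5), 16))² = (2*(-8)*(-3) + (16 + (2 + 4)*(3 - 5))²)² = (48 + (16 + 6*(-2))²)² = (48 + (16 - 12)²)² = (48 + 4²)² = (48 + 16)² = 64² = 4096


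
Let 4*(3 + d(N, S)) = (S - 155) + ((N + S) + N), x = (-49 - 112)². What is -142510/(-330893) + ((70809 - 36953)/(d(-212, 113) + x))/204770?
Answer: 1507538192222466/3500290654972795 ≈ 0.43069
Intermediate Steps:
x = 25921 (x = (-161)² = 25921)
d(N, S) = -167/4 + N/2 + S/2 (d(N, S) = -3 + ((S - 155) + ((N + S) + N))/4 = -3 + ((-155 + S) + (S + 2*N))/4 = -3 + (-155 + 2*N + 2*S)/4 = -3 + (-155/4 + N/2 + S/2) = -167/4 + N/2 + S/2)
-142510/(-330893) + ((70809 - 36953)/(d(-212, 113) + x))/204770 = -142510/(-330893) + ((70809 - 36953)/((-167/4 + (½)*(-212) + (½)*113) + 25921))/204770 = -142510*(-1/330893) + (33856/((-167/4 - 106 + 113/2) + 25921))*(1/204770) = 142510/330893 + (33856/(-365/4 + 25921))*(1/204770) = 142510/330893 + (33856/(103319/4))*(1/204770) = 142510/330893 + (33856*(4/103319))*(1/204770) = 142510/330893 + (135424/103319)*(1/204770) = 142510/330893 + 67712/10578315815 = 1507538192222466/3500290654972795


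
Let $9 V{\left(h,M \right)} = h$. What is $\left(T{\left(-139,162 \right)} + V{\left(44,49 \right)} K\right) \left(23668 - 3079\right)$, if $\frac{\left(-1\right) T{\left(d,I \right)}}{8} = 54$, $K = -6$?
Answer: $-9498392$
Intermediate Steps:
$V{\left(h,M \right)} = \frac{h}{9}$
$T{\left(d,I \right)} = -432$ ($T{\left(d,I \right)} = \left(-8\right) 54 = -432$)
$\left(T{\left(-139,162 \right)} + V{\left(44,49 \right)} K\right) \left(23668 - 3079\right) = \left(-432 + \frac{1}{9} \cdot 44 \left(-6\right)\right) \left(23668 - 3079\right) = \left(-432 + \frac{44}{9} \left(-6\right)\right) 20589 = \left(-432 - \frac{88}{3}\right) 20589 = \left(- \frac{1384}{3}\right) 20589 = -9498392$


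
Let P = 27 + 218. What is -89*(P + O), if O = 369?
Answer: -54646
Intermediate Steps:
P = 245
-89*(P + O) = -89*(245 + 369) = -89*614 = -54646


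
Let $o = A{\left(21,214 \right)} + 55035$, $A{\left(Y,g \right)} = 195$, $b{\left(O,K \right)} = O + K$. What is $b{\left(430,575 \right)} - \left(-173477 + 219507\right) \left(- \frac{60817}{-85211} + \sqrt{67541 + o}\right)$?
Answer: $- \frac{2713769455}{85211} - 46030 \sqrt{122771} \approx -1.616 \cdot 10^{7}$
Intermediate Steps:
$b{\left(O,K \right)} = K + O$
$o = 55230$ ($o = 195 + 55035 = 55230$)
$b{\left(430,575 \right)} - \left(-173477 + 219507\right) \left(- \frac{60817}{-85211} + \sqrt{67541 + o}\right) = \left(575 + 430\right) - \left(-173477 + 219507\right) \left(- \frac{60817}{-85211} + \sqrt{67541 + 55230}\right) = 1005 - 46030 \left(\left(-60817\right) \left(- \frac{1}{85211}\right) + \sqrt{122771}\right) = 1005 - 46030 \left(\frac{60817}{85211} + \sqrt{122771}\right) = 1005 - \left(\frac{2799406510}{85211} + 46030 \sqrt{122771}\right) = - \frac{2713769455}{85211} - 46030 \sqrt{122771}$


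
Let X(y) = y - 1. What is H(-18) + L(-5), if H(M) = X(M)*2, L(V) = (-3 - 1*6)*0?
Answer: -38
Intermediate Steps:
X(y) = -1 + y
L(V) = 0 (L(V) = (-3 - 6)*0 = -9*0 = 0)
H(M) = -2 + 2*M (H(M) = (-1 + M)*2 = -2 + 2*M)
H(-18) + L(-5) = (-2 + 2*(-18)) + 0 = (-2 - 36) + 0 = -38 + 0 = -38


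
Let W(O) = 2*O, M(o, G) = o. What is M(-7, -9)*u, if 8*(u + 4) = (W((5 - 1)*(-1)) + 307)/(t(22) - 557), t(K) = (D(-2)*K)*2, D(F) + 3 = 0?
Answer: 12033/424 ≈ 28.380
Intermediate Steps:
D(F) = -3 (D(F) = -3 + 0 = -3)
t(K) = -6*K (t(K) = -3*K*2 = -6*K)
u = -1719/424 (u = -4 + ((2*((5 - 1)*(-1)) + 307)/(-6*22 - 557))/8 = -4 + ((2*(4*(-1)) + 307)/(-132 - 557))/8 = -4 + ((2*(-4) + 307)/(-689))/8 = -4 + ((-8 + 307)*(-1/689))/8 = -4 + (299*(-1/689))/8 = -4 + (⅛)*(-23/53) = -4 - 23/424 = -1719/424 ≈ -4.0542)
M(-7, -9)*u = -7*(-1719/424) = 12033/424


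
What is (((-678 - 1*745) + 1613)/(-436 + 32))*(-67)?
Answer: 6365/202 ≈ 31.510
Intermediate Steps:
(((-678 - 1*745) + 1613)/(-436 + 32))*(-67) = (((-678 - 745) + 1613)/(-404))*(-67) = ((-1423 + 1613)*(-1/404))*(-67) = (190*(-1/404))*(-67) = -95/202*(-67) = 6365/202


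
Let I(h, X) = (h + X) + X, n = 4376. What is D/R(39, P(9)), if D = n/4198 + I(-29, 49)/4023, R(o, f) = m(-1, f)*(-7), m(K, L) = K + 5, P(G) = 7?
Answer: -426055/11259036 ≈ -0.037841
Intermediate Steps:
m(K, L) = 5 + K
I(h, X) = h + 2*X (I(h, X) = (X + h) + X = h + 2*X)
R(o, f) = -28 (R(o, f) = (5 - 1)*(-7) = 4*(-7) = -28)
D = 2982385/2814759 (D = 4376/4198 + (-29 + 2*49)/4023 = 4376*(1/4198) + (-29 + 98)*(1/4023) = 2188/2099 + 69*(1/4023) = 2188/2099 + 23/1341 = 2982385/2814759 ≈ 1.0596)
D/R(39, P(9)) = (2982385/2814759)/(-28) = (2982385/2814759)*(-1/28) = -426055/11259036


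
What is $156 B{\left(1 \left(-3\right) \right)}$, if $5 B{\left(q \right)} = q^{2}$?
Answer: $\frac{1404}{5} \approx 280.8$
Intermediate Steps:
$B{\left(q \right)} = \frac{q^{2}}{5}$
$156 B{\left(1 \left(-3\right) \right)} = 156 \frac{\left(1 \left(-3\right)\right)^{2}}{5} = 156 \frac{\left(-3\right)^{2}}{5} = 156 \cdot \frac{1}{5} \cdot 9 = 156 \cdot \frac{9}{5} = \frac{1404}{5}$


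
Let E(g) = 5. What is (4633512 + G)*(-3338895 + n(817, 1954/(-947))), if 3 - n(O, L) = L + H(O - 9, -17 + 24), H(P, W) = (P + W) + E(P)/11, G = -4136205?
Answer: -17301166838115420/10417 ≈ -1.6609e+12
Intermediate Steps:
H(P, W) = 5/11 + P + W (H(P, W) = (P + W) + 5/11 = 5/11 + P + W)
n(O, L) = 50/11 - L - O (n(O, L) = 3 - (L + (5/11 + (O - 9) + (-17 + 24))) = 3 - (L + (5/11 + (-9 + O) + 7)) = 3 - (L + (-17/11 + O)) = 3 - (-17/11 + L + O) = 3 + (17/11 - L - O) = 50/11 - L - O)
(4633512 + G)*(-3338895 + n(817, 1954/(-947))) = (4633512 - 4136205)*(-3338895 + (50/11 - 1954/(-947) - 1*817)) = 497307*(-3338895 + (50/11 - 1954*(-1)/947 - 817)) = 497307*(-3338895 + (50/11 - 1*(-1954/947) - 817)) = 497307*(-3338895 + (50/11 + 1954/947 - 817)) = 497307*(-3338895 - 8441845/10417) = 497307*(-34789711060/10417) = -17301166838115420/10417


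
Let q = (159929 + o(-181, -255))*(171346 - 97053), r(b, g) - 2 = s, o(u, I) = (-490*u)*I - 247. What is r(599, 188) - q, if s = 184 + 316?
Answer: 1668343519026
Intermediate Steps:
s = 500
o(u, I) = -247 - 490*I*u (o(u, I) = -490*I*u - 247 = -247 - 490*I*u)
r(b, g) = 502 (r(b, g) = 2 + 500 = 502)
q = -1668343518524 (q = (159929 + (-247 - 490*(-255)*(-181)))*(171346 - 97053) = (159929 + (-247 - 22615950))*74293 = (159929 - 22616197)*74293 = -22456268*74293 = -1668343518524)
r(599, 188) - q = 502 - 1*(-1668343518524) = 502 + 1668343518524 = 1668343519026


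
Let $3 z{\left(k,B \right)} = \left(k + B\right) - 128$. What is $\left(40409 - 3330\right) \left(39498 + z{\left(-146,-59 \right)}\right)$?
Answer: $1460430573$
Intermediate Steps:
$z{\left(k,B \right)} = - \frac{128}{3} + \frac{B}{3} + \frac{k}{3}$ ($z{\left(k,B \right)} = \frac{\left(k + B\right) - 128}{3} = \frac{\left(B + k\right) - 128}{3} = \frac{-128 + B + k}{3} = - \frac{128}{3} + \frac{B}{3} + \frac{k}{3}$)
$\left(40409 - 3330\right) \left(39498 + z{\left(-146,-59 \right)}\right) = \left(40409 - 3330\right) \left(39498 + \left(- \frac{128}{3} + \frac{1}{3} \left(-59\right) + \frac{1}{3} \left(-146\right)\right)\right) = 37079 \left(39498 - 111\right) = 37079 \cdot 39387 = 1460430573$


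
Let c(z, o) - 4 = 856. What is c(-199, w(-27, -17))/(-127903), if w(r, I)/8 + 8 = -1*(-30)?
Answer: -860/127903 ≈ -0.0067238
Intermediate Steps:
w(r, I) = 176 (w(r, I) = -64 + 8*(-1*(-30)) = -64 + 8*30 = -64 + 240 = 176)
c(z, o) = 860 (c(z, o) = 4 + 856 = 860)
c(-199, w(-27, -17))/(-127903) = 860/(-127903) = 860*(-1/127903) = -860/127903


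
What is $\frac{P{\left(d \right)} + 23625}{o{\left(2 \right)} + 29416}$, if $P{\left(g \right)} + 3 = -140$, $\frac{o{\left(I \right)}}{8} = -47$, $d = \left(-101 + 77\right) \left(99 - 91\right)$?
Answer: $\frac{11741}{14520} \approx 0.80861$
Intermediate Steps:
$d = -192$ ($d = \left(-24\right) 8 = -192$)
$o{\left(I \right)} = -376$ ($o{\left(I \right)} = 8 \left(-47\right) = -376$)
$P{\left(g \right)} = -143$ ($P{\left(g \right)} = -3 - 140 = -143$)
$\frac{P{\left(d \right)} + 23625}{o{\left(2 \right)} + 29416} = \frac{-143 + 23625}{-376 + 29416} = \frac{23482}{29040} = 23482 \cdot \frac{1}{29040} = \frac{11741}{14520}$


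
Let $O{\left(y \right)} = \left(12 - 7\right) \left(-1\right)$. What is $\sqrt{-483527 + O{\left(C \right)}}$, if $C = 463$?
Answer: $14 i \sqrt{2467} \approx 695.36 i$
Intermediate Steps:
$O{\left(y \right)} = -5$ ($O{\left(y \right)} = 5 \left(-1\right) = -5$)
$\sqrt{-483527 + O{\left(C \right)}} = \sqrt{-483527 - 5} = \sqrt{-483532} = 14 i \sqrt{2467}$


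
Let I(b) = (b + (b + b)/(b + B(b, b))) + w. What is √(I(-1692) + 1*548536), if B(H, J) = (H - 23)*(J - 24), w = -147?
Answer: √2052709559254714/61276 ≈ 739.39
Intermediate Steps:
B(H, J) = (-24 + J)*(-23 + H) (B(H, J) = (-23 + H)*(-24 + J) = (-24 + J)*(-23 + H))
I(b) = -147 + b + 2*b/(552 + b² - 46*b) (I(b) = (b + (b + b)/(b + (552 - 24*b - 23*b + b*b))) - 147 = (b + (2*b)/(b + (552 - 24*b - 23*b + b²))) - 147 = (b + (2*b)/(b + (552 + b² - 47*b))) - 147 = (b + (2*b)/(552 + b² - 46*b)) - 147 = (b + 2*b/(552 + b² - 46*b)) - 147 = -147 + b + 2*b/(552 + b² - 46*b))
√(I(-1692) + 1*548536) = √((-81144 + (-1692)³ - 193*(-1692)² + 7316*(-1692))/(552 + (-1692)² - 46*(-1692)) + 1*548536) = √((-81144 - 4843965888 - 193*2862864 - 12378672)/(552 + 2862864 + 77832) + 548536) = √((-81144 - 4843965888 - 552532752 - 12378672)/2941248 + 548536) = √((1/2941248)*(-5408958456) + 548536) = √(-225373269/122552 + 548536) = √(66998810603/122552) = √2052709559254714/61276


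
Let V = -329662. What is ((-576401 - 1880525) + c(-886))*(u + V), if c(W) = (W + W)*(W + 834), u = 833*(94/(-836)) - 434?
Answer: 163192753316089/209 ≈ 7.8083e+11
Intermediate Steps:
u = -220563/418 (u = 833*(94*(-1/836)) - 434 = 833*(-47/418) - 434 = -39151/418 - 434 = -220563/418 ≈ -527.66)
c(W) = 2*W*(834 + W) (c(W) = (2*W)*(834 + W) = 2*W*(834 + W))
((-576401 - 1880525) + c(-886))*(u + V) = ((-576401 - 1880525) + 2*(-886)*(834 - 886))*(-220563/418 - 329662) = (-2456926 + 2*(-886)*(-52))*(-138019279/418) = (-2456926 + 92144)*(-138019279/418) = -2364782*(-138019279/418) = 163192753316089/209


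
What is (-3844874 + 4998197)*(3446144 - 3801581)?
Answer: -409933667151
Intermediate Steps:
(-3844874 + 4998197)*(3446144 - 3801581) = 1153323*(-355437) = -409933667151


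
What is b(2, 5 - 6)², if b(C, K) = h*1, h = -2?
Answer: 4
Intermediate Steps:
b(C, K) = -2 (b(C, K) = -2*1 = -2)
b(2, 5 - 6)² = (-2)² = 4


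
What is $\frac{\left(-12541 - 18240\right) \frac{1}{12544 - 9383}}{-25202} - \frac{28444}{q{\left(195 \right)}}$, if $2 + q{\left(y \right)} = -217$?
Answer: $\frac{2265955960807}{17446311318} \approx 129.88$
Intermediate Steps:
$q{\left(y \right)} = -219$ ($q{\left(y \right)} = -2 - 217 = -219$)
$\frac{\left(-12541 - 18240\right) \frac{1}{12544 - 9383}}{-25202} - \frac{28444}{q{\left(195 \right)}} = \frac{\left(-12541 - 18240\right) \frac{1}{12544 - 9383}}{-25202} - \frac{28444}{-219} = - \frac{30781}{3161} \left(- \frac{1}{25202}\right) - - \frac{28444}{219} = \left(-30781\right) \frac{1}{3161} \left(- \frac{1}{25202}\right) + \frac{28444}{219} = \left(- \frac{30781}{3161}\right) \left(- \frac{1}{25202}\right) + \frac{28444}{219} = \frac{30781}{79663522} + \frac{28444}{219} = \frac{2265955960807}{17446311318}$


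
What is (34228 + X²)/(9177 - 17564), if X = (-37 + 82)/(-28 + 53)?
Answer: -855781/209675 ≈ -4.0815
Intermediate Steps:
X = 9/5 (X = 45/25 = 45*(1/25) = 9/5 ≈ 1.8000)
(34228 + X²)/(9177 - 17564) = (34228 + (9/5)²)/(9177 - 17564) = (34228 + 81/25)/(-8387) = (855781/25)*(-1/8387) = -855781/209675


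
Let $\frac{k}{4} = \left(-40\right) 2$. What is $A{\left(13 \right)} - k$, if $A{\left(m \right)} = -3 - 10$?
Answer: $307$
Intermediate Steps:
$A{\left(m \right)} = -13$
$k = -320$ ($k = 4 \left(\left(-40\right) 2\right) = 4 \left(-80\right) = -320$)
$A{\left(13 \right)} - k = -13 - -320 = -13 + 320 = 307$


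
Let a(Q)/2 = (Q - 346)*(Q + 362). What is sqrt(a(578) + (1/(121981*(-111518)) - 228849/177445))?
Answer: sqrt(2541244230604858198394163235447827030)/2413798026301310 ≈ 660.42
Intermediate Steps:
a(Q) = 2*(-346 + Q)*(362 + Q) (a(Q) = 2*((Q - 346)*(Q + 362)) = 2*((-346 + Q)*(362 + Q)) = 2*(-346 + Q)*(362 + Q))
sqrt(a(578) + (1/(121981*(-111518)) - 228849/177445)) = sqrt((-250504 + 2*578**2 + 32*578) + (1/(121981*(-111518)) - 228849/177445)) = sqrt((-250504 + 2*334084 + 18496) + ((1/121981)*(-1/111518) - 228849*1/177445)) = sqrt((-250504 + 668168 + 18496) + (-1/13603077158 - 228849/177445)) = sqrt(436160 - 3113050604708587/2413798026301310) = sqrt(1052799034100974661013/2413798026301310) = sqrt(2541244230604858198394163235447827030)/2413798026301310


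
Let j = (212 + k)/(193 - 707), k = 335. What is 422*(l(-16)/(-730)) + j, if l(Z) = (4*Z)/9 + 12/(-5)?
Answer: 37433837/8442450 ≈ 4.4340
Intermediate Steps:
l(Z) = -12/5 + 4*Z/9 (l(Z) = (4*Z)*(1/9) + 12*(-1/5) = 4*Z/9 - 12/5 = -12/5 + 4*Z/9)
j = -547/514 (j = (212 + 335)/(193 - 707) = 547/(-514) = 547*(-1/514) = -547/514 ≈ -1.0642)
422*(l(-16)/(-730)) + j = 422*((-12/5 + (4/9)*(-16))/(-730)) - 547/514 = 422*((-12/5 - 64/9)*(-1/730)) - 547/514 = 422*(-428/45*(-1/730)) - 547/514 = 422*(214/16425) - 547/514 = 90308/16425 - 547/514 = 37433837/8442450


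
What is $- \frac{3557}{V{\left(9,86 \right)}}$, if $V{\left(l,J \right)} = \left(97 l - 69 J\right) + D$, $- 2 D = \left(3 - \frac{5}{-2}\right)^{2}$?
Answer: $\frac{28456}{40609} \approx 0.70073$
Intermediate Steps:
$D = - \frac{121}{8}$ ($D = - \frac{\left(3 - \frac{5}{-2}\right)^{2}}{2} = - \frac{\left(3 - - \frac{5}{2}\right)^{2}}{2} = - \frac{\left(3 + \frac{5}{2}\right)^{2}}{2} = - \frac{\left(\frac{11}{2}\right)^{2}}{2} = \left(- \frac{1}{2}\right) \frac{121}{4} = - \frac{121}{8} \approx -15.125$)
$V{\left(l,J \right)} = - \frac{121}{8} - 69 J + 97 l$ ($V{\left(l,J \right)} = \left(97 l - 69 J\right) - \frac{121}{8} = \left(- 69 J + 97 l\right) - \frac{121}{8} = - \frac{121}{8} - 69 J + 97 l$)
$- \frac{3557}{V{\left(9,86 \right)}} = - \frac{3557}{- \frac{121}{8} - 5934 + 97 \cdot 9} = - \frac{3557}{- \frac{121}{8} - 5934 + 873} = - \frac{3557}{- \frac{40609}{8}} = \left(-3557\right) \left(- \frac{8}{40609}\right) = \frac{28456}{40609}$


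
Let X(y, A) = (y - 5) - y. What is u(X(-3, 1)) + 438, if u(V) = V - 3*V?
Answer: 448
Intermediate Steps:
X(y, A) = -5 (X(y, A) = (-5 + y) - y = -5)
u(V) = -2*V
u(X(-3, 1)) + 438 = -2*(-5) + 438 = 10 + 438 = 448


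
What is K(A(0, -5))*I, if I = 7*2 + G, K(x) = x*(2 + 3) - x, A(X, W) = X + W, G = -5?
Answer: -180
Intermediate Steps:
A(X, W) = W + X
K(x) = 4*x (K(x) = x*5 - x = 5*x - x = 4*x)
I = 9 (I = 7*2 - 5 = 14 - 5 = 9)
K(A(0, -5))*I = (4*(-5 + 0))*9 = (4*(-5))*9 = -20*9 = -180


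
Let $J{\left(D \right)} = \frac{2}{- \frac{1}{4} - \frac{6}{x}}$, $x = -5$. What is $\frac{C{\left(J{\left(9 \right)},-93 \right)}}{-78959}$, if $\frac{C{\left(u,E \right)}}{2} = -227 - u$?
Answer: $\frac{8706}{1500221} \approx 0.0058031$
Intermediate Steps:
$J{\left(D \right)} = \frac{40}{19}$ ($J{\left(D \right)} = \frac{2}{- \frac{1}{4} - \frac{6}{-5}} = \frac{2}{\left(-1\right) \frac{1}{4} - - \frac{6}{5}} = \frac{2}{- \frac{1}{4} + \frac{6}{5}} = \frac{2}{\frac{19}{20}} = 2 \cdot \frac{20}{19} = \frac{40}{19}$)
$C{\left(u,E \right)} = -454 - 2 u$ ($C{\left(u,E \right)} = 2 \left(-227 - u\right) = -454 - 2 u$)
$\frac{C{\left(J{\left(9 \right)},-93 \right)}}{-78959} = \frac{-454 - \frac{80}{19}}{-78959} = \left(-454 - \frac{80}{19}\right) \left(- \frac{1}{78959}\right) = \left(- \frac{8706}{19}\right) \left(- \frac{1}{78959}\right) = \frac{8706}{1500221}$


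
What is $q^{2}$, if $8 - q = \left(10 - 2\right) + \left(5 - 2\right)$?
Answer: $9$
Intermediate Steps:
$q = -3$ ($q = 8 - \left(\left(10 - 2\right) + \left(5 - 2\right)\right) = 8 - \left(8 + \left(5 - 2\right)\right) = 8 - \left(8 + 3\right) = 8 - 11 = -3$)
$q^{2} = \left(-3\right)^{2} = 9$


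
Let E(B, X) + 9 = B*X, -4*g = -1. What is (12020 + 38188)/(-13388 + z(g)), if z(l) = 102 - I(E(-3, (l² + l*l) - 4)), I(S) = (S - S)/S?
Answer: -25104/6643 ≈ -3.7790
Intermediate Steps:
g = ¼ (g = -¼*(-1) = ¼ ≈ 0.25000)
E(B, X) = -9 + B*X
I(S) = 0 (I(S) = 0/S = 0)
z(l) = 102 (z(l) = 102 - 1*0 = 102 + 0 = 102)
(12020 + 38188)/(-13388 + z(g)) = (12020 + 38188)/(-13388 + 102) = 50208/(-13286) = 50208*(-1/13286) = -25104/6643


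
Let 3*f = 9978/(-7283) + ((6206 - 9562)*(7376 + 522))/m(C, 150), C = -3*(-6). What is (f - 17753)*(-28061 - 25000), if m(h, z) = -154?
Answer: -107171203576009/50981 ≈ -2.1022e+9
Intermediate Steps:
C = 18
f = 8774517686/152943 (f = (9978/(-7283) + ((6206 - 9562)*(7376 + 522))/(-154))/3 = (9978*(-1/7283) - 3356*7898*(-1/154))/3 = (-9978/7283 - 26505688*(-1/154))/3 = (-9978/7283 + 1204804/7)/3 = (⅓)*(8774517686/50981) = 8774517686/152943 ≈ 57371.)
(f - 17753)*(-28061 - 25000) = (8774517686/152943 - 17753)*(-28061 - 25000) = (6059320607/152943)*(-53061) = -107171203576009/50981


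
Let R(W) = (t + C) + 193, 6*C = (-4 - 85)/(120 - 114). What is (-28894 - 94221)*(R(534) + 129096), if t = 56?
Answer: -573264191065/36 ≈ -1.5924e+10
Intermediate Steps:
C = -89/36 (C = ((-4 - 85)/(120 - 114))/6 = (-89/6)/6 = (-89*⅙)/6 = (⅙)*(-89/6) = -89/36 ≈ -2.4722)
R(W) = 8875/36 (R(W) = (56 - 89/36) + 193 = 1927/36 + 193 = 8875/36)
(-28894 - 94221)*(R(534) + 129096) = (-28894 - 94221)*(8875/36 + 129096) = -123115*4656331/36 = -573264191065/36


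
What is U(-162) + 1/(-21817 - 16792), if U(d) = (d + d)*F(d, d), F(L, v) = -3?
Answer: 37527947/38609 ≈ 972.00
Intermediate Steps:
U(d) = -6*d (U(d) = (d + d)*(-3) = (2*d)*(-3) = -6*d)
U(-162) + 1/(-21817 - 16792) = -6*(-162) + 1/(-21817 - 16792) = 972 + 1/(-38609) = 972 - 1/38609 = 37527947/38609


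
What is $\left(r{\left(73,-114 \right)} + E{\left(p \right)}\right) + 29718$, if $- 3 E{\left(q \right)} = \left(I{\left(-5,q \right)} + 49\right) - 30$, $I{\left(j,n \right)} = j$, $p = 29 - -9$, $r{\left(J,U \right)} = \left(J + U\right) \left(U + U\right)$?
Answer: $\frac{117184}{3} \approx 39061.0$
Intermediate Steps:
$r{\left(J,U \right)} = 2 U \left(J + U\right)$ ($r{\left(J,U \right)} = \left(J + U\right) 2 U = 2 U \left(J + U\right)$)
$p = 38$ ($p = 29 + 9 = 38$)
$E{\left(q \right)} = - \frac{14}{3}$ ($E{\left(q \right)} = - \frac{\left(-5 + 49\right) - 30}{3} = - \frac{44 - 30}{3} = \left(- \frac{1}{3}\right) 14 = - \frac{14}{3}$)
$\left(r{\left(73,-114 \right)} + E{\left(p \right)}\right) + 29718 = \left(2 \left(-114\right) \left(73 - 114\right) - \frac{14}{3}\right) + 29718 = \left(2 \left(-114\right) \left(-41\right) - \frac{14}{3}\right) + 29718 = \left(9348 - \frac{14}{3}\right) + 29718 = \frac{28030}{3} + 29718 = \frac{117184}{3}$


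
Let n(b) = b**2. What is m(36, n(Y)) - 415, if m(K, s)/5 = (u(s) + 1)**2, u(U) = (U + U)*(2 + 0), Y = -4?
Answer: 20710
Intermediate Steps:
u(U) = 4*U (u(U) = (2*U)*2 = 4*U)
m(K, s) = 5*(1 + 4*s)**2 (m(K, s) = 5*(4*s + 1)**2 = 5*(1 + 4*s)**2)
m(36, n(Y)) - 415 = 5*(1 + 4*(-4)**2)**2 - 415 = 5*(1 + 4*16)**2 - 415 = 5*(1 + 64)**2 - 415 = 5*65**2 - 415 = 5*4225 - 415 = 21125 - 415 = 20710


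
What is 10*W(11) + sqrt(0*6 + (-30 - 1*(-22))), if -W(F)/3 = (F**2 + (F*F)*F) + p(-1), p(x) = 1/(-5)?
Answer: -43554 + 2*I*sqrt(2) ≈ -43554.0 + 2.8284*I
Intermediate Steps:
p(x) = -1/5
W(F) = 3/5 - 3*F**2 - 3*F**3 (W(F) = -3*((F**2 + (F*F)*F) - 1/5) = -3*((F**2 + F**2*F) - 1/5) = -3*((F**2 + F**3) - 1/5) = -3*(-1/5 + F**2 + F**3) = 3/5 - 3*F**2 - 3*F**3)
10*W(11) + sqrt(0*6 + (-30 - 1*(-22))) = 10*(3/5 - 3*11**2 - 3*11**3) + sqrt(0*6 + (-30 - 1*(-22))) = 10*(3/5 - 3*121 - 3*1331) + sqrt(0 + (-30 + 22)) = 10*(3/5 - 363 - 3993) + sqrt(0 - 8) = 10*(-21777/5) + sqrt(-8) = -43554 + 2*I*sqrt(2)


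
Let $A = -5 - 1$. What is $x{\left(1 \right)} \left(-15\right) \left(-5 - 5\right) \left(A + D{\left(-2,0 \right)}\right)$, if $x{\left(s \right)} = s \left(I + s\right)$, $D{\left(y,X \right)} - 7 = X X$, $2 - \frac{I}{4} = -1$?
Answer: $1950$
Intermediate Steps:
$I = 12$ ($I = 8 - -4 = 8 + 4 = 12$)
$D{\left(y,X \right)} = 7 + X^{2}$ ($D{\left(y,X \right)} = 7 + X X = 7 + X^{2}$)
$A = -6$ ($A = -5 - 1 = -6$)
$x{\left(s \right)} = s \left(12 + s\right)$
$x{\left(1 \right)} \left(-15\right) \left(-5 - 5\right) \left(A + D{\left(-2,0 \right)}\right) = 1 \left(12 + 1\right) \left(-15\right) \left(-5 - 5\right) \left(-6 + \left(7 + 0^{2}\right)\right) = 1 \cdot 13 \left(-15\right) \left(- 10 \left(-6 + \left(7 + 0\right)\right)\right) = 13 \left(-15\right) \left(- 10 \left(-6 + 7\right)\right) = - 195 \left(\left(-10\right) 1\right) = \left(-195\right) \left(-10\right) = 1950$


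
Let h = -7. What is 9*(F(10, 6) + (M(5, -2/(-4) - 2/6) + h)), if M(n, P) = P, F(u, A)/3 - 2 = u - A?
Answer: 201/2 ≈ 100.50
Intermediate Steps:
F(u, A) = 6 - 3*A + 3*u (F(u, A) = 6 + 3*(u - A) = 6 + (-3*A + 3*u) = 6 - 3*A + 3*u)
9*(F(10, 6) + (M(5, -2/(-4) - 2/6) + h)) = 9*((6 - 3*6 + 3*10) + ((-2/(-4) - 2/6) - 7)) = 9*((6 - 18 + 30) + ((-2*(-¼) - 2*⅙) - 7)) = 9*(18 + ((½ - ⅓) - 7)) = 9*(18 + (⅙ - 7)) = 9*(18 - 41/6) = 9*(67/6) = 201/2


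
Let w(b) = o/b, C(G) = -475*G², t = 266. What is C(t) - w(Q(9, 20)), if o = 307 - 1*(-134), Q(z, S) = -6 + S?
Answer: -67218263/2 ≈ -3.3609e+7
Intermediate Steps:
o = 441 (o = 307 + 134 = 441)
w(b) = 441/b
C(t) - w(Q(9, 20)) = -475*266² - 441/(-6 + 20) = -475*70756 - 441/14 = -33609100 - 441/14 = -33609100 - 1*63/2 = -33609100 - 63/2 = -67218263/2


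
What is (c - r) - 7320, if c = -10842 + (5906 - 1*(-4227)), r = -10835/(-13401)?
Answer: -107607464/13401 ≈ -8029.8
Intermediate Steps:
r = 10835/13401 (r = -10835*(-1/13401) = 10835/13401 ≈ 0.80852)
c = -709 (c = -10842 + (5906 + 4227) = -10842 + 10133 = -709)
(c - r) - 7320 = (-709 - 1*10835/13401) - 7320 = (-709 - 10835/13401) - 7320 = -9512144/13401 - 7320 = -107607464/13401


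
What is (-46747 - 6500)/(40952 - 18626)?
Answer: -17749/7442 ≈ -2.3850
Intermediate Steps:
(-46747 - 6500)/(40952 - 18626) = -53247/22326 = -53247*1/22326 = -17749/7442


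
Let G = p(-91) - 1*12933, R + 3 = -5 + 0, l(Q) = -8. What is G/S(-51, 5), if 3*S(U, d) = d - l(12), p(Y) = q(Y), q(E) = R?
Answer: -38823/13 ≈ -2986.4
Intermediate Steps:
R = -8 (R = -3 + (-5 + 0) = -3 - 5 = -8)
q(E) = -8
p(Y) = -8
S(U, d) = 8/3 + d/3 (S(U, d) = (d - 1*(-8))/3 = (d + 8)/3 = (8 + d)/3 = 8/3 + d/3)
G = -12941 (G = -8 - 1*12933 = -8 - 12933 = -12941)
G/S(-51, 5) = -12941/(8/3 + (⅓)*5) = -12941/(8/3 + 5/3) = -12941/13/3 = -12941*3/13 = -38823/13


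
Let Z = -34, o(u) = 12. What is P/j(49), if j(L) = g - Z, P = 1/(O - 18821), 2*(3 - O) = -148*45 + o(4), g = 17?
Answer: -1/790194 ≈ -1.2655e-6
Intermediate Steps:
O = 3327 (O = 3 - (-148*45 + 12)/2 = 3 - (-6660 + 12)/2 = 3 - 1/2*(-6648) = 3 + 3324 = 3327)
P = -1/15494 (P = 1/(3327 - 18821) = 1/(-15494) = -1/15494 ≈ -6.4541e-5)
j(L) = 51 (j(L) = 17 - 1*(-34) = 17 + 34 = 51)
P/j(49) = -1/15494/51 = -1/15494*1/51 = -1/790194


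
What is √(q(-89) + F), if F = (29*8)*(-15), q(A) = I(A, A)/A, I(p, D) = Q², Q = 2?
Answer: 2*I*√6891359/89 ≈ 58.992*I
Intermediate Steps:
I(p, D) = 4 (I(p, D) = 2² = 4)
q(A) = 4/A
F = -3480 (F = 232*(-15) = -3480)
√(q(-89) + F) = √(4/(-89) - 3480) = √(4*(-1/89) - 3480) = √(-4/89 - 3480) = √(-309724/89) = 2*I*√6891359/89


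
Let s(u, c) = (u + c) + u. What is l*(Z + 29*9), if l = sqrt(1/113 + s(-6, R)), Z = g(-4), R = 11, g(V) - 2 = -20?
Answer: 972*I*sqrt(791)/113 ≈ 241.92*I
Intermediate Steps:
g(V) = -18 (g(V) = 2 - 20 = -18)
Z = -18
s(u, c) = c + 2*u (s(u, c) = (c + u) + u = c + 2*u)
l = 4*I*sqrt(791)/113 (l = sqrt(1/113 + (11 + 2*(-6))) = sqrt(1/113 + (11 - 12)) = sqrt(1/113 - 1) = sqrt(-112/113) = 4*I*sqrt(791)/113 ≈ 0.99557*I)
l*(Z + 29*9) = (4*I*sqrt(791)/113)*(-18 + 29*9) = (4*I*sqrt(791)/113)*(-18 + 261) = (4*I*sqrt(791)/113)*243 = 972*I*sqrt(791)/113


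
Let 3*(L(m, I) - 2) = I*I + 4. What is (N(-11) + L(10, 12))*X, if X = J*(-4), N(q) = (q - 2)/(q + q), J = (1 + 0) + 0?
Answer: -6854/33 ≈ -207.70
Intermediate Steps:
J = 1 (J = 1 + 0 = 1)
L(m, I) = 10/3 + I²/3 (L(m, I) = 2 + (I*I + 4)/3 = 2 + (I² + 4)/3 = 2 + (4 + I²)/3 = 2 + (4/3 + I²/3) = 10/3 + I²/3)
N(q) = (-2 + q)/(2*q) (N(q) = (-2 + q)/((2*q)) = (-2 + q)*(1/(2*q)) = (-2 + q)/(2*q))
X = -4 (X = 1*(-4) = -4)
(N(-11) + L(10, 12))*X = ((½)*(-2 - 11)/(-11) + (10/3 + (⅓)*12²))*(-4) = ((½)*(-1/11)*(-13) + (10/3 + (⅓)*144))*(-4) = (13/22 + (10/3 + 48))*(-4) = (13/22 + 154/3)*(-4) = (3427/66)*(-4) = -6854/33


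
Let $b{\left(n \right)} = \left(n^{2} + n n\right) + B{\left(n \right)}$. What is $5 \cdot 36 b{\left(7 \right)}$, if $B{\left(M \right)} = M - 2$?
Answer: $18540$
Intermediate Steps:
$B{\left(M \right)} = -2 + M$
$b{\left(n \right)} = -2 + n + 2 n^{2}$ ($b{\left(n \right)} = \left(n^{2} + n n\right) + \left(-2 + n\right) = \left(n^{2} + n^{2}\right) + \left(-2 + n\right) = 2 n^{2} + \left(-2 + n\right) = -2 + n + 2 n^{2}$)
$5 \cdot 36 b{\left(7 \right)} = 5 \cdot 36 \left(-2 + 7 + 2 \cdot 7^{2}\right) = 180 \left(-2 + 7 + 2 \cdot 49\right) = 180 \left(-2 + 7 + 98\right) = 180 \cdot 103 = 18540$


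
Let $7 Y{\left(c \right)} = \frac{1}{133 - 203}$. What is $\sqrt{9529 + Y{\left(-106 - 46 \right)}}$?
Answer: $\frac{3 \sqrt{5188010}}{70} \approx 97.617$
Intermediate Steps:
$Y{\left(c \right)} = - \frac{1}{490}$ ($Y{\left(c \right)} = \frac{1}{7 \left(133 - 203\right)} = \frac{1}{7 \left(-70\right)} = \frac{1}{7} \left(- \frac{1}{70}\right) = - \frac{1}{490}$)
$\sqrt{9529 + Y{\left(-106 - 46 \right)}} = \sqrt{9529 - \frac{1}{490}} = \sqrt{\frac{4669209}{490}} = \frac{3 \sqrt{5188010}}{70}$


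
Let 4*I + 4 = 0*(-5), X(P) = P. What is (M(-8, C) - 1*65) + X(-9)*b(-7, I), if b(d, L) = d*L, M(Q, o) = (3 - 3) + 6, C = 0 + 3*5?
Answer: -122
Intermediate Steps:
C = 15 (C = 0 + 15 = 15)
I = -1 (I = -1 + (0*(-5))/4 = -1 + (1/4)*0 = -1 + 0 = -1)
M(Q, o) = 6 (M(Q, o) = 0 + 6 = 6)
b(d, L) = L*d
(M(-8, C) - 1*65) + X(-9)*b(-7, I) = (6 - 1*65) - (-9)*(-7) = (6 - 65) - 9*7 = -59 - 63 = -122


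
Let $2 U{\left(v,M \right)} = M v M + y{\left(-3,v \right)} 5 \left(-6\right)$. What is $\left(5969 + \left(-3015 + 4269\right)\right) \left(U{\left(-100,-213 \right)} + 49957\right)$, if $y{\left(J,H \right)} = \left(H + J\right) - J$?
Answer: $-16013340439$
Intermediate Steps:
$y{\left(J,H \right)} = H$
$U{\left(v,M \right)} = - 15 v + \frac{v M^{2}}{2}$ ($U{\left(v,M \right)} = \frac{M v M + v 5 \left(-6\right)}{2} = \frac{v M^{2} + 5 v \left(-6\right)}{2} = \frac{v M^{2} - 30 v}{2} = \frac{- 30 v + v M^{2}}{2} = - 15 v + \frac{v M^{2}}{2}$)
$\left(5969 + \left(-3015 + 4269\right)\right) \left(U{\left(-100,-213 \right)} + 49957\right) = \left(5969 + \left(-3015 + 4269\right)\right) \left(\frac{1}{2} \left(-100\right) \left(-30 + \left(-213\right)^{2}\right) + 49957\right) = \left(5969 + 1254\right) \left(\frac{1}{2} \left(-100\right) \left(-30 + 45369\right) + 49957\right) = 7223 \left(\frac{1}{2} \left(-100\right) 45339 + 49957\right) = 7223 \left(-2266950 + 49957\right) = 7223 \left(-2216993\right) = -16013340439$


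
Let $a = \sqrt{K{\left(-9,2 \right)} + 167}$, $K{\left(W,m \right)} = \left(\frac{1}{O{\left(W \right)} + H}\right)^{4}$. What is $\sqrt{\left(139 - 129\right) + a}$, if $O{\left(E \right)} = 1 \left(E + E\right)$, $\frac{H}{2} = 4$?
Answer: $\frac{\sqrt{1000 + \sqrt{1670001}}}{10} \approx 4.7878$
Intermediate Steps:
$H = 8$ ($H = 2 \cdot 4 = 8$)
$O{\left(E \right)} = 2 E$ ($O{\left(E \right)} = 1 \cdot 2 E = 2 E$)
$K{\left(W,m \right)} = \frac{1}{\left(8 + 2 W\right)^{4}}$ ($K{\left(W,m \right)} = \left(\frac{1}{2 W + 8}\right)^{4} = \left(\frac{1}{8 + 2 W}\right)^{4} = \frac{1}{\left(8 + 2 W\right)^{4}}$)
$a = \frac{\sqrt{1670001}}{100}$ ($a = \sqrt{\frac{1}{16 \left(4 - 9\right)^{4}} + 167} = \sqrt{\frac{1}{16 \cdot 625} + 167} = \sqrt{\frac{1}{16} \cdot \frac{1}{625} + 167} = \sqrt{\frac{1}{10000} + 167} = \sqrt{\frac{1670001}{10000}} = \frac{\sqrt{1670001}}{100} \approx 12.923$)
$\sqrt{\left(139 - 129\right) + a} = \sqrt{\left(139 - 129\right) + \frac{\sqrt{1670001}}{100}} = \sqrt{10 + \frac{\sqrt{1670001}}{100}}$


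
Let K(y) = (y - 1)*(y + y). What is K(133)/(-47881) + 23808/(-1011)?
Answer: -391816360/16135897 ≈ -24.282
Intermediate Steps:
K(y) = 2*y*(-1 + y) (K(y) = (-1 + y)*(2*y) = 2*y*(-1 + y))
K(133)/(-47881) + 23808/(-1011) = (2*133*(-1 + 133))/(-47881) + 23808/(-1011) = (2*133*132)*(-1/47881) + 23808*(-1/1011) = 35112*(-1/47881) - 7936/337 = -35112/47881 - 7936/337 = -391816360/16135897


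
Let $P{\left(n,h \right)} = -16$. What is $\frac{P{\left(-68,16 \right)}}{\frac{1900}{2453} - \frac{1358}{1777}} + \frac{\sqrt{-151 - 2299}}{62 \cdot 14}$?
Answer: $- \frac{34871848}{22563} + \frac{5 i \sqrt{2}}{124} \approx -1545.5 + 0.057025 i$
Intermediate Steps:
$\frac{P{\left(-68,16 \right)}}{\frac{1900}{2453} - \frac{1358}{1777}} + \frac{\sqrt{-151 - 2299}}{62 \cdot 14} = - \frac{16}{\frac{1900}{2453} - \frac{1358}{1777}} + \frac{\sqrt{-151 - 2299}}{62 \cdot 14} = - \frac{16}{1900 \cdot \frac{1}{2453} - \frac{1358}{1777}} + \frac{\sqrt{-2450}}{868} = - \frac{16}{\frac{1900}{2453} - \frac{1358}{1777}} + 35 i \sqrt{2} \cdot \frac{1}{868} = - \frac{16}{\frac{45126}{4358981}} + \frac{5 i \sqrt{2}}{124} = \left(-16\right) \frac{4358981}{45126} + \frac{5 i \sqrt{2}}{124} = - \frac{34871848}{22563} + \frac{5 i \sqrt{2}}{124}$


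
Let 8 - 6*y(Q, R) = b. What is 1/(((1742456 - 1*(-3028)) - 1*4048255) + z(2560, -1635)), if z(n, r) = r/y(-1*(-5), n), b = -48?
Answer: -28/64482493 ≈ -4.3423e-7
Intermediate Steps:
y(Q, R) = 28/3 (y(Q, R) = 4/3 - 1/6*(-48) = 4/3 + 8 = 28/3)
z(n, r) = 3*r/28 (z(n, r) = r/(28/3) = r*(3/28) = 3*r/28)
1/(((1742456 - 1*(-3028)) - 1*4048255) + z(2560, -1635)) = 1/(((1742456 - 1*(-3028)) - 1*4048255) + (3/28)*(-1635)) = 1/(((1742456 + 3028) - 4048255) - 4905/28) = 1/((1745484 - 4048255) - 4905/28) = 1/(-2302771 - 4905/28) = 1/(-64482493/28) = -28/64482493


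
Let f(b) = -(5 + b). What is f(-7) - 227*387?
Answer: -87847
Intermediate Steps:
f(b) = -5 - b
f(-7) - 227*387 = (-5 - 1*(-7)) - 227*387 = (-5 + 7) - 87849 = 2 - 87849 = -87847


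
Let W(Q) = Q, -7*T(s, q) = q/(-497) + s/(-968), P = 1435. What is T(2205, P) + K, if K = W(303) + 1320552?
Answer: 635458412075/481096 ≈ 1.3209e+6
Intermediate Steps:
T(s, q) = q/3479 + s/6776 (T(s, q) = -(q/(-497) + s/(-968))/7 = -(q*(-1/497) + s*(-1/968))/7 = -(-q/497 - s/968)/7 = q/3479 + s/6776)
K = 1320855 (K = 303 + 1320552 = 1320855)
T(2205, P) + K = ((1/3479)*1435 + (1/6776)*2205) + 1320855 = (205/497 + 315/968) + 1320855 = 354995/481096 + 1320855 = 635458412075/481096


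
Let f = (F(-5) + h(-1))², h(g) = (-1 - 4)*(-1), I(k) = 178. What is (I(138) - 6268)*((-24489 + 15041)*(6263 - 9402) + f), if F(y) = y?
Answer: -180612786480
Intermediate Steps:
h(g) = 5 (h(g) = -5*(-1) = 5)
f = 0 (f = (-5 + 5)² = 0² = 0)
(I(138) - 6268)*((-24489 + 15041)*(6263 - 9402) + f) = (178 - 6268)*((-24489 + 15041)*(6263 - 9402) + 0) = -6090*(-9448*(-3139) + 0) = -6090*(29657272 + 0) = -6090*29657272 = -180612786480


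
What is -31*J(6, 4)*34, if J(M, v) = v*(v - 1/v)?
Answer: -15810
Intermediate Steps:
-31*J(6, 4)*34 = -31*(-1 + 4**2)*34 = -31*(-1 + 16)*34 = -31*15*34 = -465*34 = -15810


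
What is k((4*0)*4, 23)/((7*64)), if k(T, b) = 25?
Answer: 25/448 ≈ 0.055804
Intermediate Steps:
k((4*0)*4, 23)/((7*64)) = 25/((7*64)) = 25/448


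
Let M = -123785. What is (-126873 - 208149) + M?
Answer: -458807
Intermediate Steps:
(-126873 - 208149) + M = (-126873 - 208149) - 123785 = -335022 - 123785 = -458807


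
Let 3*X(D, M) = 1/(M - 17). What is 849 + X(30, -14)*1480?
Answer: 77477/93 ≈ 833.09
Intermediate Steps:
X(D, M) = 1/(3*(-17 + M)) (X(D, M) = 1/(3*(M - 17)) = 1/(3*(-17 + M)))
849 + X(30, -14)*1480 = 849 + (1/(3*(-17 - 14)))*1480 = 849 + ((⅓)/(-31))*1480 = 849 + ((⅓)*(-1/31))*1480 = 849 - 1/93*1480 = 849 - 1480/93 = 77477/93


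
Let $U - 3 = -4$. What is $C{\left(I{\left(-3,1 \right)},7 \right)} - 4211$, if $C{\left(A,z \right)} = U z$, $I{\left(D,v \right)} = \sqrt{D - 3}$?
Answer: $-4218$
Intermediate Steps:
$U = -1$ ($U = 3 - 4 = -1$)
$I{\left(D,v \right)} = \sqrt{-3 + D}$
$C{\left(A,z \right)} = - z$
$C{\left(I{\left(-3,1 \right)},7 \right)} - 4211 = \left(-1\right) 7 - 4211 = -7 - 4211 = -4218$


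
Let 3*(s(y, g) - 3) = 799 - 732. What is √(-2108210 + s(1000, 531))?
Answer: I*√18973662/3 ≈ 1452.0*I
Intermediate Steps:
s(y, g) = 76/3 (s(y, g) = 3 + (799 - 732)/3 = 3 + (⅓)*67 = 3 + 67/3 = 76/3)
√(-2108210 + s(1000, 531)) = √(-2108210 + 76/3) = √(-6324554/3) = I*√18973662/3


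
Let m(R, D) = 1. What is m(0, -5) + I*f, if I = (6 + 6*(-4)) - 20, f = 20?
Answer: -759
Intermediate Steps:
I = -38 (I = (6 - 24) - 20 = -18 - 20 = -38)
m(0, -5) + I*f = 1 - 38*20 = 1 - 760 = -759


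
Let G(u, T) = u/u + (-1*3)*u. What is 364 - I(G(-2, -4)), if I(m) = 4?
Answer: 360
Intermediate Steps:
G(u, T) = 1 - 3*u
364 - I(G(-2, -4)) = 364 - 1*4 = 364 - 4 = 360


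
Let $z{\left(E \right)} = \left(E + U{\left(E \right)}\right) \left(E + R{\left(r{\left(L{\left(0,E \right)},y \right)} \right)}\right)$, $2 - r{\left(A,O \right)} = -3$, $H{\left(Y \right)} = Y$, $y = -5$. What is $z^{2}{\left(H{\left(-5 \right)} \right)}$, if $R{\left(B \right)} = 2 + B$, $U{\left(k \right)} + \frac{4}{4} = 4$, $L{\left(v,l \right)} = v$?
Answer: $16$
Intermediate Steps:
$U{\left(k \right)} = 3$ ($U{\left(k \right)} = -1 + 4 = 3$)
$r{\left(A,O \right)} = 5$ ($r{\left(A,O \right)} = 2 - -3 = 2 + 3 = 5$)
$z{\left(E \right)} = \left(3 + E\right) \left(7 + E\right)$ ($z{\left(E \right)} = \left(E + 3\right) \left(E + \left(2 + 5\right)\right) = \left(3 + E\right) \left(E + 7\right) = \left(3 + E\right) \left(7 + E\right)$)
$z^{2}{\left(H{\left(-5 \right)} \right)} = \left(21 + \left(-5\right)^{2} + 10 \left(-5\right)\right)^{2} = \left(21 + 25 - 50\right)^{2} = \left(-4\right)^{2} = 16$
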